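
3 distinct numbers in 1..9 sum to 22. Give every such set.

3 distinct digits from 1–9 sum between 6 and 24.

{5,8,9}; {6,7,9}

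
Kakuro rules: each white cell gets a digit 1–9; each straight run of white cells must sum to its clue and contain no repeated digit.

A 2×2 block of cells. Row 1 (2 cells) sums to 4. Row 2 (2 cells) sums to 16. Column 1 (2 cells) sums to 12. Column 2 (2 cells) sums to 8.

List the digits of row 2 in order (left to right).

4 in 2 cells must be {1,3}; 16 in 2 cells must be {7,9}.
The 4 across and the 12 down share only 3, so (1,1) = 3.
(1,2) = 4 − 3 = 1 completes the 4 across.
(2,1) = 12 − 3 = 9 completes the 12 down.
(2,2) = 16 − 9 = 7 completes the 16 across.

9, 7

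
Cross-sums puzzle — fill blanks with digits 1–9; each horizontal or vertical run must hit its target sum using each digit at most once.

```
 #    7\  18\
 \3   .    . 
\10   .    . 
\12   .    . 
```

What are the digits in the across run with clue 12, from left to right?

3 in 2 cells must be {1,2}; 7 in 3 cells must be {1,2,4}.
The 12 across and the 7 down share only 4, so R3C1 = 4.
R3C2 = 12 − 4 = 8 completes the 12 across.
Given what's placed, R1C2 must be 1 to fit the 3 across and 18 down.
R2C2 = 18 − 9 = 9 completes the 18 down.
R1C1 = 3 − 1 = 2 completes the 3 across.
R2C1 = 10 − 9 = 1 completes the 10 across.

4 8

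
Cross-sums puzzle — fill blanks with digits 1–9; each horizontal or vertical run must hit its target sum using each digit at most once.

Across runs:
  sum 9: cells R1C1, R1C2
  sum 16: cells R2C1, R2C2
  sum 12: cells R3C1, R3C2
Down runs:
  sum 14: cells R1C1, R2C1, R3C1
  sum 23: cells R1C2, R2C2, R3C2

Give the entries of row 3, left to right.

16 in 2 cells must be {7,9}; 23 in 3 cells must be {6,8,9}.
The 16 across and the 23 down share only 9, so R2C2 = 9.
Given what's placed, R3C2 must be 8 to fit the 12 across and 23 down.
R1C2 = 23 − 17 = 6 completes the 23 down.
R2C1 = 16 − 9 = 7 completes the 16 across.
R3C1 = 12 − 8 = 4 completes the 12 across.
R1C1 = 9 − 6 = 3 completes the 9 across.

4, 8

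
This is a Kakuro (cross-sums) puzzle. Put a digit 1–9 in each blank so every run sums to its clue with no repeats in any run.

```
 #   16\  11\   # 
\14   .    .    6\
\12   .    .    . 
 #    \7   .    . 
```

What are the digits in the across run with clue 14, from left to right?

9 5

16 in 2 cells must be {7,9}.
The 14 across and the 16 down share only 9, so R1C1 = 9.
R1C2 = 14 − 9 = 5 completes the 14 across.
R2C1 = 16 − 9 = 7 completes the 16 down.
No cell is forced outright now. R2C2 can only be 2 or 4 (the digits allowed by both its 12 across and its 11 down). If R2C2 = 2: then R2C3 would have to be in {3} for the 12 across but in {1,2,4,5} for the 6 down — contradiction. So R2C2 = 4.
R2C3 = 12 − 11 = 1 completes the 12 across.
R3C2 = 11 − 9 = 2 completes the 11 down.
R3C3 = 7 − 2 = 5 completes the 7 across.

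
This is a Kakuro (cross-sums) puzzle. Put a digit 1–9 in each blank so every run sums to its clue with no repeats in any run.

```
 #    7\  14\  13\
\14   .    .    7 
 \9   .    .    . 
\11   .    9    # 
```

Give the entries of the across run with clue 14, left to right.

7 in 3 cells must be {1,2,4}.
R2C3 = 13 − 7 = 6 completes the 13 down.
R3C1 = 11 − 9 = 2 completes the 11 across.
Given what's placed, R2C1 must be 1 to fit the 9 across and 7 down.
R2C2 = 9 − 7 = 2 completes the 9 across.
R1C1 = 7 − 3 = 4 completes the 7 down.
R1C2 = 14 − 11 = 3 completes the 14 across.

4 3 7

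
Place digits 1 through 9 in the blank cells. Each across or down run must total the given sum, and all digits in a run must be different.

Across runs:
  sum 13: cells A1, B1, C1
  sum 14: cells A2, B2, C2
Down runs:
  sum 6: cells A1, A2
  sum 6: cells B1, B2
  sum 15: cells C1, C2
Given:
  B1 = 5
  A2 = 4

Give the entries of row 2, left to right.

4 1 9

A1 = 6 − 4 = 2 completes the 6 down.
C1 = 13 − 7 = 6 completes the 13 across.
B2 = 6 − 5 = 1 completes the 6 down.
C2 = 14 − 5 = 9 completes the 14 across.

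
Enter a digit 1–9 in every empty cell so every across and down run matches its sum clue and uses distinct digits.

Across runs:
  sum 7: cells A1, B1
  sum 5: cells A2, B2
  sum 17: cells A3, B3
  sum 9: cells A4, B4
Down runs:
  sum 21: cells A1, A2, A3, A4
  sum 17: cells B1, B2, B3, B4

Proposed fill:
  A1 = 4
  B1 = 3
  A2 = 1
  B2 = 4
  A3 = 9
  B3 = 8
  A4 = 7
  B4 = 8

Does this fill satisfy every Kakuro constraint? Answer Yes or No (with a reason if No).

No — the down run B1–B4 sums to 23, not 17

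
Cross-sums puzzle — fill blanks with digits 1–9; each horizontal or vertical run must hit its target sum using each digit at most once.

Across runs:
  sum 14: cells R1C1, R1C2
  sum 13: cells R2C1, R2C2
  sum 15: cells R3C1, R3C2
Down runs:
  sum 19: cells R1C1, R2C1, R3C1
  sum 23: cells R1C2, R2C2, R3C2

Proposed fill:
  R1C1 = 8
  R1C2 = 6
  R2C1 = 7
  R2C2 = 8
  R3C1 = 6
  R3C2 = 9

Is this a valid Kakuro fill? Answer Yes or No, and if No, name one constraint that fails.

No — the down run R1C1–R3C1 sums to 21, not 19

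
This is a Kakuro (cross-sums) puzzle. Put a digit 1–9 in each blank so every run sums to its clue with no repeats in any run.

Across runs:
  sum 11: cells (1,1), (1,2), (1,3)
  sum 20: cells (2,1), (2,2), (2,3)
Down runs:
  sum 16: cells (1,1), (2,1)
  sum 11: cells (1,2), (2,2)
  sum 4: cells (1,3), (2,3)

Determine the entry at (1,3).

16 in 2 cells must be {7,9}; 4 in 2 cells must be {1,3}.
The 11 across and the 16 down share only 7, so (1,1) = 7.
Given what's placed, (1,2) must be 3 to fit the 11 across and 11 down.
(1,3) = 11 − 10 = 1 completes the 11 across.
(2,1) = 16 − 7 = 9 completes the 16 down.
(2,2) = 11 − 3 = 8 completes the 11 down.
(2,3) = 20 − 17 = 3 completes the 20 across.

1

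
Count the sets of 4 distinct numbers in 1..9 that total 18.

11

4 distinct digits from 1–9 sum between 10 and 30.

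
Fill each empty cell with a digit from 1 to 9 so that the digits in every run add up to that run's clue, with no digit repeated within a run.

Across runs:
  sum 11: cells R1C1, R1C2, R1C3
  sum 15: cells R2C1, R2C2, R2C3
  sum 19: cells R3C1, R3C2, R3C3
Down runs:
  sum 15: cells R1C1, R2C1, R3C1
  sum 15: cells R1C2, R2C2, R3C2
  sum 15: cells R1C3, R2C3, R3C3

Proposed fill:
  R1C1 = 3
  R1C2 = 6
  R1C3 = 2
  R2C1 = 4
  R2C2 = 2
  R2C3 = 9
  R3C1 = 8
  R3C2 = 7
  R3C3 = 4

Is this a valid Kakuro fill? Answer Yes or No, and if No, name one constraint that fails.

Across: 3+6+2=11; 4+2+9=15; 8+7+4=19. Down: 3+4+8=15; 6+2+7=15; 2+9+4=15. No digit repeats within any run.

Yes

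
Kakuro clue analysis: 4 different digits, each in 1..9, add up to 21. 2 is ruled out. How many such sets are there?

7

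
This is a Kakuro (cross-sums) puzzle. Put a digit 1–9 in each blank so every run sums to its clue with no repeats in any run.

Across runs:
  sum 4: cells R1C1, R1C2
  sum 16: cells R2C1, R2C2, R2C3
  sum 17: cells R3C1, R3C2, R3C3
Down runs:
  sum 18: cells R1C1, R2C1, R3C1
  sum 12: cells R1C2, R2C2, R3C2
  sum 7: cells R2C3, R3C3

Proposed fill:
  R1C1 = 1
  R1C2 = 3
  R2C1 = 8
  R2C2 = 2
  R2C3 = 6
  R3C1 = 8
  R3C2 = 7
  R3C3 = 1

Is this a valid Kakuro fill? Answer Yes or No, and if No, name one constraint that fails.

No — the across run R3C1–R3C3 sums to 16, not 17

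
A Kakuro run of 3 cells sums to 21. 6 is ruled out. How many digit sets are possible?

3 distinct digits from 1–9 sum between 6 and 24.
Dropping sets that contain 6.
Enumerating: {4,8,9}, {5,7,9}.

2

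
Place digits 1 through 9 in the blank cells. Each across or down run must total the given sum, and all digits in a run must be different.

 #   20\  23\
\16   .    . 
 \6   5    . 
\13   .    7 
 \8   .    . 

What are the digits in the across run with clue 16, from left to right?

16 in 2 cells must be {7,9}.
Given what's placed, R1C2 must be 9 to fit the 16 across and 23 down.
R2C2 = 6 − 5 = 1 completes the 6 across.
R3C1 = 13 − 7 = 6 completes the 13 across.
R4C2 = 23 − 17 = 6 completes the 23 down.
R1C1 = 16 − 9 = 7 completes the 16 across.
R4C1 = 8 − 6 = 2 completes the 8 across.

7 9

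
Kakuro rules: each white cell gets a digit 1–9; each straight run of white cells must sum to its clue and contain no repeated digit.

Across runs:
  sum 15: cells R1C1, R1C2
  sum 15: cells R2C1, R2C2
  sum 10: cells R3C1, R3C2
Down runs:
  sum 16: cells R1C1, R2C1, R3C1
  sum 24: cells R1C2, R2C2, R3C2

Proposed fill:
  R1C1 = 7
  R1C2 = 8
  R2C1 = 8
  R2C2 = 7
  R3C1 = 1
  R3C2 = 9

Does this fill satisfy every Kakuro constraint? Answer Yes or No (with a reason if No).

Across: 7+8=15; 8+7=15; 1+9=10. Down: 7+8+1=16; 8+7+9=24. No digit repeats within any run.

Yes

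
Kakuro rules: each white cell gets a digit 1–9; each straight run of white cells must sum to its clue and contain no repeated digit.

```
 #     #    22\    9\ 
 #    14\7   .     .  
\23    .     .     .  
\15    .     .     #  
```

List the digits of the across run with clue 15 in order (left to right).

23 in 3 cells must be {6,8,9}.
Nothing is forced directly, so branch on R1C2, whose candidates are 5 or 6. If R1C2 = 5: that forces R1C3 = 2, after which R2C3 would have to be in {6,8,9} for the 23 across but in {7} for the 9 down — contradiction. So R1C2 = 6.
R1C3 = 7 − 6 = 1 completes the 7 across.
R2C2 = 9: the only remaining digit allowed by both the 23 across and the 22 down.
R2C3 = 9 − 1 = 8 completes the 9 down.
R3C2 = 22 − 15 = 7 completes the 22 down.
R2C1 = 23 − 17 = 6 completes the 23 across.
R3C1 = 15 − 7 = 8 completes the 15 across.

8, 7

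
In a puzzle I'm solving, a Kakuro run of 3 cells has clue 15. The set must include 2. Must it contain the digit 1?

Counterexample: {2,4,9} sums to 15 under that restriction without using 1.

No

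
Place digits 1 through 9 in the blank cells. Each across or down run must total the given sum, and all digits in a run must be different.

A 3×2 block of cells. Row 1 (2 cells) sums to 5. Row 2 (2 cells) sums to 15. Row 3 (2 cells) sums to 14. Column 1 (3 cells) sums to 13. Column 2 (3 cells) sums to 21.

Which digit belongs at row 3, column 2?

The 5 across and the 21 down share only 4, so (1,2) = 4.
(1,1) = 5 − 4 = 1 completes the 5 across.
Nothing is forced directly, so branch on (2,2), whose candidates are 8 or 9. If (2,2) = 9: then (2,1) would have to be in {6} for the 15 across but in {3,4,5,7,8,9} for the 13 down — contradiction. So (2,2) = 8.
(2,1) = 15 − 8 = 7 completes the 15 across.
(3,1) = 13 − 8 = 5 completes the 13 down.
(3,2) = 14 − 5 = 9 completes the 14 across.

9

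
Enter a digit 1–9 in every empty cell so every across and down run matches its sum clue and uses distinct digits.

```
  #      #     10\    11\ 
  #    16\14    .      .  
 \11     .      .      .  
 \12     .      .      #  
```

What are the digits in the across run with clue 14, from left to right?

16 in 2 cells must be {7,9}.
The 11 across and the 16 down share only 7, so R2C1 = 7.
R2C3 = 3: the only remaining digit allowed by both the 11 across and the 11 down.
R3C1 = 16 − 7 = 9 completes the 16 down.
R3C2 = 12 − 9 = 3 completes the 12 across.
R1C3 = 11 − 3 = 8 completes the 11 down.
R2C2 = 11 − 10 = 1 completes the 11 across.
R1C2 = 14 − 8 = 6 completes the 14 across.

6 8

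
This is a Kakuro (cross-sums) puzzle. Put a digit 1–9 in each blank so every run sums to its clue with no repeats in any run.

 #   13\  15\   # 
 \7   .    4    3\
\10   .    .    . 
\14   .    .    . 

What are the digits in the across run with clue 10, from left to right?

6 3 1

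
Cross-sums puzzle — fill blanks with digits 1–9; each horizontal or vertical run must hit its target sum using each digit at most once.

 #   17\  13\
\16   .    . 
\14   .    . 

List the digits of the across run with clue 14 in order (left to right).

16 in 2 cells must be {7,9}; 17 in 2 cells must be {8,9}.
The 16 across and the 17 down share only 9, so R1C1 = 9.
R1C2 = 16 − 9 = 7 completes the 16 across.
R2C1 = 17 − 9 = 8 completes the 17 down.
R2C2 = 14 − 8 = 6 completes the 14 across.

8 6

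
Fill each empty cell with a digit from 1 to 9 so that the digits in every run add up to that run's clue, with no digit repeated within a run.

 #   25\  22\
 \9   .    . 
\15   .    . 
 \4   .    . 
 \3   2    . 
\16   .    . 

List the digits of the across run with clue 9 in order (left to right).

4 in 2 cells must be {1,3}; 3 in 2 cells must be {1,2}; 16 in 2 cells must be {7,9}.
R4C2 = 3 − 2 = 1 completes the 3 across.
Given what's placed, R3C2 must be 3 to fit the 4 across and 22 down.
R3C1 = 4 − 3 = 1 completes the 4 across.
No cell is forced outright now. R5C1 can only be 7 or 9 (the digits allowed by both its 16 across and its 25 down). If R5C1 = 7: that forces R1C1 = 6, after which R1C2 would have to be in {3} for the 9 across but in {2,4,5,6,7,8,9} for the 22 down — contradiction. So R5C1 = 9.
R5C2 = 16 − 9 = 7 completes the 16 across.
Nothing is forced directly, so branch on R2C2, whose candidates are 6 or 9. If R2C2 = 6: that forces R1C2 = 5, after which R2C1 would have to be in {9} for the 15 across but in {5,6,7,8} for the 25 down — contradiction. So R2C2 = 9.
R1C2 = 22 − 20 = 2 completes the 22 down.
R2C1 = 15 − 9 = 6 completes the 15 across.
R1C1 = 9 − 2 = 7 completes the 9 across.

7 2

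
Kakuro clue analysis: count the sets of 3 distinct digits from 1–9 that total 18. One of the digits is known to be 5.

3 distinct digits from 1–9 sum between 6 and 24.
Keeping only sets containing 5.
Enumerating: {4,5,9}, {5,6,7}.

2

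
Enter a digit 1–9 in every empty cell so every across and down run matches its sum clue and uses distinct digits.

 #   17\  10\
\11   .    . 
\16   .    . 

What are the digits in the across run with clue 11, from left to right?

16 in 2 cells must be {7,9}; 17 in 2 cells must be {8,9}.
The 16 across and the 17 down share only 9, so R2C1 = 9.
R2C2 = 16 − 9 = 7 completes the 16 across.
R1C1 = 17 − 9 = 8 completes the 17 down.
R1C2 = 11 − 8 = 3 completes the 11 across.

8 3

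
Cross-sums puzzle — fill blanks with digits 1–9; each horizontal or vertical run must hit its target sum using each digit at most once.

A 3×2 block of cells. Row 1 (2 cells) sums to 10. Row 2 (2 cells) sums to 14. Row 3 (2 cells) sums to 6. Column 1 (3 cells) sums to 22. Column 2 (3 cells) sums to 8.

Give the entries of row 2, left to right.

9 5

The 14 across and the 8 down share only 5, so (2,2) = 5.
The 6 across and the 22 down share only 5, so (3,1) = 5.
(3,2) = 6 − 5 = 1 completes the 6 across.
(1,2) = 8 − 6 = 2 completes the 8 down.
(2,1) = 14 − 5 = 9 completes the 14 across.
(1,1) = 10 − 2 = 8 completes the 10 across.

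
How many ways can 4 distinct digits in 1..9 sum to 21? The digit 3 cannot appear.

4 distinct digits from 1–9 sum between 10 and 30.
Dropping sets that contain 3.
Enumerating: {1,4,7,9}, {1,5,6,9}, {1,5,7,8}, {2,4,6,9}, {2,4,7,8}, {2,5,6,8}.

6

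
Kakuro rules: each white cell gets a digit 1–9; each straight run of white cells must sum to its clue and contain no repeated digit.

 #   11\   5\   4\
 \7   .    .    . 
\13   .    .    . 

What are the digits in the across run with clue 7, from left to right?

7 in 3 cells must be {1,2,4}; 4 in 2 cells must be {1,3}.
The 7 across and the 4 down share only 1, so R1C3 = 1.
R2C3 = 4 − 1 = 3 completes the 4 down.
Nothing is forced directly, so branch on R1C1, whose candidates are 2 or 4. If R1C1 = 4: that forces R1C2 = 2, after which R2C1 would have to be in {1,2,4,6,8,9} for the 13 across but in {7} for the 11 down — contradiction. So R1C1 = 2.
R1C2 = 7 − 3 = 4 completes the 7 across.
R2C1 = 11 − 2 = 9 completes the 11 down.
R2C2 = 13 − 12 = 1 completes the 13 across.

2, 4, 1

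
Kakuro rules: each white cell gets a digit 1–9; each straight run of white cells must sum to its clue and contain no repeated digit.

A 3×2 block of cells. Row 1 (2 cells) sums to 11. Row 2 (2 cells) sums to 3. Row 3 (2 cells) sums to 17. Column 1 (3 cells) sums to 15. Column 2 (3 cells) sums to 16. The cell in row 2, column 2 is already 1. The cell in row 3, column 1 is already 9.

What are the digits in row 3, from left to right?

3 in 2 cells must be {1,2}; 17 in 2 cells must be {8,9}.
(2,1) = 3 − 1 = 2 completes the 3 across.
(3,2) = 17 − 9 = 8 completes the 17 across.
(1,1) = 15 − 11 = 4 completes the 15 down.
(1,2) = 11 − 4 = 7 completes the 11 across.

9, 8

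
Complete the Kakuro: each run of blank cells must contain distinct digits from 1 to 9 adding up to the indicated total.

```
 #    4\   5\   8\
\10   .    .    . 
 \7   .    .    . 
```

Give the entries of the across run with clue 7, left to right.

7 in 3 cells must be {1,2,4}; 4 in 2 cells must be {1,3}.
The 7 across and the 4 down share only 1, so R2C1 = 1.
Given what's placed, R2C3 must be 2 to fit the 7 across and 8 down.
R1C1 = 4 − 1 = 3 completes the 4 down.
R1C3 = 8 − 2 = 6 completes the 8 down.
R2C2 = 7 − 3 = 4 completes the 7 across.
R1C2 = 10 − 9 = 1 completes the 10 across.

1 4 2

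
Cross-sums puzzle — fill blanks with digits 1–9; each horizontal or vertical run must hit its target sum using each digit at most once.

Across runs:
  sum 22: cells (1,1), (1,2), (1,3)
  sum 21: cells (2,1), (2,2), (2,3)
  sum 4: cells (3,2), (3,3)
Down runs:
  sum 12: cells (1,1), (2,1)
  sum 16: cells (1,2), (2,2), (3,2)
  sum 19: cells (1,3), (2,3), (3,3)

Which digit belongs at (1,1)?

4 in 2 cells must be {1,3}.
Only 3 fits (3,3) under both its across sum 4 and down sum 19.
(3,2) = 4 − 3 = 1 completes the 4 across.
Nothing is forced directly, so branch on (1,3), whose candidates are 7 or 9. If (1,3) = 7: that forces (1,1) = 9, (1,2) = 6, after which (2,1) would have to be in {4,5,6,7,8,9} for the 21 across but in {3} for the 12 down — contradiction. So (1,3) = 9.
(2,3) = 19 − 12 = 7 completes the 19 down.
No cell is forced outright now. (2,1) can only be 5 or 8 or 9 (the digits allowed by both its 21 across and its 12 down). If (2,1) = 8: then (1,1) would have to be in {5,6,7,8} for the 22 across but in {4} for the 12 down — contradiction. If (2,1) = 9: then (1,1) would have to be in {5,6,7,8} for the 22 across but in {3} for the 12 down — contradiction. So (2,1) = 5.
(1,1) = 12 − 5 = 7 completes the 12 down.

7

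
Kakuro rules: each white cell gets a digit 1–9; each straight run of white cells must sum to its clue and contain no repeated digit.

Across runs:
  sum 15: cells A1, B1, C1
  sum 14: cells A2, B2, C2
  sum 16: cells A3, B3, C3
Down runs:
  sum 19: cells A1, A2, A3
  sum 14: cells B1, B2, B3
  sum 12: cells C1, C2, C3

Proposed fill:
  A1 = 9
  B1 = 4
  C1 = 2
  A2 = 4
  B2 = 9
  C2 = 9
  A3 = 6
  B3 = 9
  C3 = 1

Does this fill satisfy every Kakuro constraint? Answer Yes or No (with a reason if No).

No — the across run A2–C2 sums to 22, not 14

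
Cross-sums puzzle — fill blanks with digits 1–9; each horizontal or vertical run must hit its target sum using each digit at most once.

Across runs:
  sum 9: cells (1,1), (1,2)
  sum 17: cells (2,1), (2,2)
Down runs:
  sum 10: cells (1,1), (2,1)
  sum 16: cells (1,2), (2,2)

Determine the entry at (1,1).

17 in 2 cells must be {8,9}; 16 in 2 cells must be {7,9}.
The 9 across and the 16 down share only 7, so (1,2) = 7.
(2,2) = 16 − 7 = 9 completes the 16 down.
(1,1) = 9 − 7 = 2 completes the 9 across.
(2,1) = 17 − 9 = 8 completes the 17 across.

2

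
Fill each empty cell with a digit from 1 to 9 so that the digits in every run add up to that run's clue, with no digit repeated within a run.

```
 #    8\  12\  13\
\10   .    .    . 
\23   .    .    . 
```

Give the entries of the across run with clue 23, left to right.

23 in 3 cells must be {6,8,9}.
The 23 across and the 8 down share only 6, so R2C1 = 6.
R1C1 = 8 − 6 = 2 completes the 8 down.
Nothing is forced directly, so branch on R1C3, whose candidates are 5 or 7. If R1C3 = 7: then R1C2 would have to be in {1} for the 10 across but in {3,4,5,7,8,9} for the 12 down — contradiction. So R1C3 = 5.
R1C2 = 10 − 7 = 3 completes the 10 across.
R2C2 = 12 − 3 = 9 completes the 12 down.
R2C3 = 23 − 15 = 8 completes the 23 across.

6 9 8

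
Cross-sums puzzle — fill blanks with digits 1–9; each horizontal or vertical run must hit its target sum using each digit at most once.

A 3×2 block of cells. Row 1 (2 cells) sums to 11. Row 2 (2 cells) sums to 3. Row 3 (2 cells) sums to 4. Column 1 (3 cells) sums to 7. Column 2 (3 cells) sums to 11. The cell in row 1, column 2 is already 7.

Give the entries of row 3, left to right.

1 3

3 in 2 cells must be {1,2}; 4 in 2 cells must be {1,3}; 7 in 3 cells must be {1,2,4}.
(1,1) = 11 − 7 = 4 completes the 11 across.
Given what's placed, (2,2) must be 1 to fit the 3 across and 11 down.
(3,1) = 1: the only remaining digit allowed by both the 4 across and the 7 down.
(3,2) = 4 − 1 = 3 completes the 4 across.
(2,1) = 3 − 1 = 2 completes the 3 across.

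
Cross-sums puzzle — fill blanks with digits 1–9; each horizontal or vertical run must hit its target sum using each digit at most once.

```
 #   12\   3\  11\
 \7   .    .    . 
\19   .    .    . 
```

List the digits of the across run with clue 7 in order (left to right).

4 1 2

7 in 3 cells must be {1,2,4}; 3 in 2 cells must be {1,2}.
The 7 across and the 12 down share only 4, so R1C1 = 4.
Given what's placed, R1C3 must be 2 to fit the 7 across and 11 down.
R2C1 = 12 − 4 = 8 completes the 12 down.
R2C2 = 2: the only remaining digit allowed by both the 19 across and the 3 down.
R2C3 = 19 − 10 = 9 completes the 19 across.
R1C2 = 7 − 6 = 1 completes the 7 across.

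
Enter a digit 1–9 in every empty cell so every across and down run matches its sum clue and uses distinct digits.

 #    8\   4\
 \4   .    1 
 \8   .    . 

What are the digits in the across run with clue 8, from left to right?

4 in 2 cells must be {1,3}.
R1C1 = 4 − 1 = 3 completes the 4 across.
R2C1 = 8 − 3 = 5 completes the 8 down.
R2C2 = 8 − 5 = 3 completes the 8 across.

5 3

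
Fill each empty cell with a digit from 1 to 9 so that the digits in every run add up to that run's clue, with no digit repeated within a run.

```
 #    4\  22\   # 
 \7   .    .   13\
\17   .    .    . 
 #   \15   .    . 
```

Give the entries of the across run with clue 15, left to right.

7 8

4 in 2 cells must be {1,3}.
Nothing is forced directly, so branch on R1C1, whose candidates are 1 or 3. If R1C1 = 3: then R1C2 would have to be in {4} for the 7 across but in {5,6,7,8,9} for the 22 down — contradiction. So R1C1 = 1.
R1C2 = 7 − 1 = 6 completes the 7 across.
R2C1 = 4 − 1 = 3 completes the 4 down.
R2C2 = 9: the only remaining digit allowed by both the 17 across and the 22 down.
R2C3 = 17 − 12 = 5 completes the 17 across.
R3C2 = 22 − 15 = 7 completes the 22 down.
R3C3 = 15 − 7 = 8 completes the 15 across.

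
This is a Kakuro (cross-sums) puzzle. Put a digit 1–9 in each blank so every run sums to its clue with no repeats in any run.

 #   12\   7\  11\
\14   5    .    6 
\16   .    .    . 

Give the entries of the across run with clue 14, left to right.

5 3 6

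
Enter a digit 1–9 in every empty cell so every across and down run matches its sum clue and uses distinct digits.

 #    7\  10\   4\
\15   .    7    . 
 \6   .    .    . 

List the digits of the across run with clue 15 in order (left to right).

6 in 3 cells must be {1,2,3}; 4 in 2 cells must be {1,3}.
Given what's placed, R1C3 must be 3 to fit the 15 across and 4 down.
R2C2 = 10 − 7 = 3 completes the 10 down.
R2C3 = 4 − 3 = 1 completes the 4 down.
R1C1 = 15 − 10 = 5 completes the 15 across.
R2C1 = 6 − 4 = 2 completes the 6 across.

5 7 3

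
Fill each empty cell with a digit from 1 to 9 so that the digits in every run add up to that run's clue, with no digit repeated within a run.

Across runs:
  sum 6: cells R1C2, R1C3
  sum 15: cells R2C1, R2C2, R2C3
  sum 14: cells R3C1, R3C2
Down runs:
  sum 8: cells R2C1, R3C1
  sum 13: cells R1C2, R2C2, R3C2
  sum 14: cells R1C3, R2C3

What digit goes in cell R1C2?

1

The 6 across and the 14 down share only 5, so R1C3 = 5.
R2C3 = 14 − 5 = 9 completes the 14 down.
R1C2 = 6 − 5 = 1 completes the 6 across.
No cell is forced outright now. R3C1 can only be 5 or 6 (the digits allowed by both its 14 across and its 8 down). If R3C1 = 5: then R2C1 would have to be in {1,2,4,5} for the 15 across but in {3} for the 8 down — contradiction. So R3C1 = 6.
R2C1 = 8 − 6 = 2 completes the 8 down.
R2C2 = 15 − 11 = 4 completes the 15 across.
R3C2 = 14 − 6 = 8 completes the 14 across.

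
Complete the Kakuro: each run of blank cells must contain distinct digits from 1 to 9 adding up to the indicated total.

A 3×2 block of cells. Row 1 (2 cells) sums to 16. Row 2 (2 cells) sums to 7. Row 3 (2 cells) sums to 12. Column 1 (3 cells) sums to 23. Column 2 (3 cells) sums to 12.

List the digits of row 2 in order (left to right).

6 1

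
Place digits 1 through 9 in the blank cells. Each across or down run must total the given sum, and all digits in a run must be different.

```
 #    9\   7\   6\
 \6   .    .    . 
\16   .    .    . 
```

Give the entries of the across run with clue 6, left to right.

2, 3, 1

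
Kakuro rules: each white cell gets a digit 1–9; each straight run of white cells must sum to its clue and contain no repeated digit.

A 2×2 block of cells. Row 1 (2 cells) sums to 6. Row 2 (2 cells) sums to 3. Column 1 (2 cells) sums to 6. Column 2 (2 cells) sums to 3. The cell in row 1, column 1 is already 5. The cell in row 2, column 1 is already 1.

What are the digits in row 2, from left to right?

1 2

3 in 2 cells must be {1,2}.
(1,2) = 6 − 5 = 1 completes the 6 across.
(2,2) = 3 − 1 = 2 completes the 3 across.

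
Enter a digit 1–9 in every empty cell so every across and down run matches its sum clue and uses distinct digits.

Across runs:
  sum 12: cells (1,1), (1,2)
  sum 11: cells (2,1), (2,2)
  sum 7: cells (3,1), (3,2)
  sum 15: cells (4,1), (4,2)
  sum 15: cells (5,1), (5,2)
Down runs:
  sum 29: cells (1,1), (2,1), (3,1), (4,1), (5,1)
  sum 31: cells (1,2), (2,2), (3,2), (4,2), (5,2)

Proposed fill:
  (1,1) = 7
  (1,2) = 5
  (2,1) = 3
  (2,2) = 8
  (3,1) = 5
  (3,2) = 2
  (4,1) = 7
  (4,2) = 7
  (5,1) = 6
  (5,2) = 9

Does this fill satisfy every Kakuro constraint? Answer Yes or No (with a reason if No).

No — the across run (4,1)–(4,2) sums to 14, not 15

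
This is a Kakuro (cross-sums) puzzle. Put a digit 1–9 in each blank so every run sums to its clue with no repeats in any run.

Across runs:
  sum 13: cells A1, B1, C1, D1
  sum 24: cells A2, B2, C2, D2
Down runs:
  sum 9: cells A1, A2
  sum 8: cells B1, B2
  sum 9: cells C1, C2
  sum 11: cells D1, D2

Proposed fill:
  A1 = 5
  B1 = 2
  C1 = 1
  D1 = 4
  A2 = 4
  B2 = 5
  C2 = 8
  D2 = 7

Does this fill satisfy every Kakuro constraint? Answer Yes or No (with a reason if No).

No — the across run A1–D1 sums to 12, not 13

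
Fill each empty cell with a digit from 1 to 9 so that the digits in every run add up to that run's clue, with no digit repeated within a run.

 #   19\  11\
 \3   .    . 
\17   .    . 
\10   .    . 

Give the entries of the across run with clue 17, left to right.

9 8

3 in 2 cells must be {1,2}; 17 in 2 cells must be {8,9}.
The 3 across and the 19 down share only 2, so R1C1 = 2.
R1C2 = 3 − 2 = 1 completes the 3 across.
Given what's placed, R2C2 must be 8 to fit the 17 across and 11 down.
R3C2 = 11 − 9 = 2 completes the 11 down.
R2C1 = 17 − 8 = 9 completes the 17 across.
R3C1 = 10 − 2 = 8 completes the 10 across.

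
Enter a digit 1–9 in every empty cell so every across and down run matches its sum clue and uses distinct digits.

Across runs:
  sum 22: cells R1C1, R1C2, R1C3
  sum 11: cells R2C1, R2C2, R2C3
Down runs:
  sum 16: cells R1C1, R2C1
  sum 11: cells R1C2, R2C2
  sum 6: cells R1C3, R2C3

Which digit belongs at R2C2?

3

16 in 2 cells must be {7,9}.
The 22 across and the 6 down share only 5, so R1C3 = 5.
The 11 across and the 16 down share only 7, so R2C1 = 7.
R2C2 = 3: the only remaining digit allowed by both the 11 across and the 11 down.
R2C3 = 11 − 10 = 1 completes the 11 across.
R1C1 = 16 − 7 = 9 completes the 16 down.
R1C2 = 22 − 14 = 8 completes the 22 across.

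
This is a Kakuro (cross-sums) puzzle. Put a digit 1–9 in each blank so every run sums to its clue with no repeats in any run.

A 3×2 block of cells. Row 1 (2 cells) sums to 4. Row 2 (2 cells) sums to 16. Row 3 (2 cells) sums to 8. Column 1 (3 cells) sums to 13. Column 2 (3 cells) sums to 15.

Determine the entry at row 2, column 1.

9

4 in 2 cells must be {1,3}; 16 in 2 cells must be {7,9}.
Nothing is forced directly, so branch on (1,1), whose candidates are 1 or 3. If (1,1) = 3: that forces (1,2) = 1, (2,1) = 9, after which (2,2) would have to be in {7} for the 16 across but in {5,6,8,9} for the 15 down — contradiction. So (1,1) = 1.
(1,2) = 4 − 1 = 3 completes the 4 across.
Given what's placed, (2,2) must be 7 to fit the 16 across and 15 down.
(3,2) = 15 − 10 = 5 completes the 15 down.
(2,1) = 16 − 7 = 9 completes the 16 across.
(3,1) = 8 − 5 = 3 completes the 8 across.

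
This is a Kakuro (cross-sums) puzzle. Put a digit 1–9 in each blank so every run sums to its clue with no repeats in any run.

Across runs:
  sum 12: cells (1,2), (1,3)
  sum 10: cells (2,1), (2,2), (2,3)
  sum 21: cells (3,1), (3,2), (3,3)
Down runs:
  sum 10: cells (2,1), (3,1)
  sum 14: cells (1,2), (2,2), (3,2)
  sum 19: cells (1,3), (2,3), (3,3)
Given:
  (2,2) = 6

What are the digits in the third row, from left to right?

9, 5, 7

Given what's placed, (2,3) must be 3 to fit the 10 across and 19 down.
(2,1) = 10 − 9 = 1 completes the 10 across.
(3,1) = 10 − 1 = 9 completes the 10 down.
(3,3) = 7: the only remaining digit allowed by both the 21 across and the 19 down.
(1,3) = 19 − 10 = 9 completes the 19 down.
(3,2) = 21 − 16 = 5 completes the 21 across.
(1,2) = 12 − 9 = 3 completes the 12 across.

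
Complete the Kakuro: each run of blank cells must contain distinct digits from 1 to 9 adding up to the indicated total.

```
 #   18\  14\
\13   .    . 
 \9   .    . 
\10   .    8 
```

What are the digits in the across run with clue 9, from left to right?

7 2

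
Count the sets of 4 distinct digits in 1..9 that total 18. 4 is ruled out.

6

4 distinct digits from 1–9 sum between 10 and 30.
Dropping sets that contain 4.
Enumerating: {1,2,6,9}, {1,2,7,8}, {1,3,5,9}, {1,3,6,8}, {2,3,5,8}, {2,3,6,7}.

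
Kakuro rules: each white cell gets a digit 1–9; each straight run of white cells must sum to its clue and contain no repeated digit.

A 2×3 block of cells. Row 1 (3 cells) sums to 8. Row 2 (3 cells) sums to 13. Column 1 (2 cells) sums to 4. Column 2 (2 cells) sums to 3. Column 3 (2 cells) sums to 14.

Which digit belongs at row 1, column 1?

4 in 2 cells must be {1,3}; 3 in 2 cells must be {1,2}.
The 8 across and the 14 down share only 5, so (1,3) = 5.
(2,3) = 14 − 5 = 9 completes the 14 down.
Given what's placed, (1,1) must be 1 to fit the 8 across and 4 down.
(1,2) = 8 − 6 = 2 completes the 8 across.
(2,1) = 4 − 1 = 3 completes the 4 down.
(2,2) = 13 − 12 = 1 completes the 13 across.

1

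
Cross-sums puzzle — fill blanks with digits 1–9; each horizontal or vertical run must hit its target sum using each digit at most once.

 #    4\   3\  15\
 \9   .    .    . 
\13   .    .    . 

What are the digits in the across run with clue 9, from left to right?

4 in 2 cells must be {1,3}; 3 in 2 cells must be {1,2}.
The 9 across and the 15 down share only 6, so R1C3 = 6.
R2C3 = 15 − 6 = 9 completes the 15 down.
Given what's placed, R1C1 must be 1 to fit the 9 across and 4 down.
R1C2 = 9 − 7 = 2 completes the 9 across.
R2C1 = 4 − 1 = 3 completes the 4 down.
R2C2 = 13 − 12 = 1 completes the 13 across.

1 2 6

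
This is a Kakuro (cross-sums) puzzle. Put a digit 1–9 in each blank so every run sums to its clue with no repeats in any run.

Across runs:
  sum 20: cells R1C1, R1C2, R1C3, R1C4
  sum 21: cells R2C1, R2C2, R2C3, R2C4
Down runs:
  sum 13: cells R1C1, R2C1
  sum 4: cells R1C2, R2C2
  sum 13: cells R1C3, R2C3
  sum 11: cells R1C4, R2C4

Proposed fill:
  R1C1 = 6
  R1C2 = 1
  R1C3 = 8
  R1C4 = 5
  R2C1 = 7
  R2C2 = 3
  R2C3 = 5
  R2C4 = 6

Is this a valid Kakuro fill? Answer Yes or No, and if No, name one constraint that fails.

Across: 6+1+8+5=20; 7+3+5+6=21. Down: 6+7=13; 1+3=4; 8+5=13; 5+6=11. No digit repeats within any run.

Yes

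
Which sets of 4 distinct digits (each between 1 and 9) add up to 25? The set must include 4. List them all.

4 distinct digits from 1–9 sum between 10 and 30.
Keeping only sets containing 4.

{4,5,7,9}; {4,6,7,8}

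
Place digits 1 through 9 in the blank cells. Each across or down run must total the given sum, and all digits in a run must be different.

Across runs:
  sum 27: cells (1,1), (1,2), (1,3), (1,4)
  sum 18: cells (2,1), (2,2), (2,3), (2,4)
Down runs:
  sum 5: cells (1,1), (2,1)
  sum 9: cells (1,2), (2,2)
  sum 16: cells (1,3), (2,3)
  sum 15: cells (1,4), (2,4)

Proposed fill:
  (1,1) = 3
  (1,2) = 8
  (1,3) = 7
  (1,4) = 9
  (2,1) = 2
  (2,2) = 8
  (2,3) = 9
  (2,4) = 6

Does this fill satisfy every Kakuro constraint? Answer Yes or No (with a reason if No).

No — the across run (2,1)–(2,4) sums to 25, not 18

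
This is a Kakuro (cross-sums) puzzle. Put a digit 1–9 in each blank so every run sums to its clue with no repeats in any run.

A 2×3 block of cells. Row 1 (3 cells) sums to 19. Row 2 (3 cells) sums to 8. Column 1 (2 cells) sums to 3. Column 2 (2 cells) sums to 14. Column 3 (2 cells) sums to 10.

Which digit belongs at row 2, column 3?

3 in 2 cells must be {1,2}.
The 19 across and the 3 down share only 2, so (1,1) = 2.
(2,1) = 3 − 2 = 1 completes the 3 down.
Given what's placed, (2,2) must be 5 to fit the 8 across and 14 down.
(2,3) = 8 − 6 = 2 completes the 8 across.
(1,2) = 14 − 5 = 9 completes the 14 down.
(1,3) = 19 − 11 = 8 completes the 19 across.

2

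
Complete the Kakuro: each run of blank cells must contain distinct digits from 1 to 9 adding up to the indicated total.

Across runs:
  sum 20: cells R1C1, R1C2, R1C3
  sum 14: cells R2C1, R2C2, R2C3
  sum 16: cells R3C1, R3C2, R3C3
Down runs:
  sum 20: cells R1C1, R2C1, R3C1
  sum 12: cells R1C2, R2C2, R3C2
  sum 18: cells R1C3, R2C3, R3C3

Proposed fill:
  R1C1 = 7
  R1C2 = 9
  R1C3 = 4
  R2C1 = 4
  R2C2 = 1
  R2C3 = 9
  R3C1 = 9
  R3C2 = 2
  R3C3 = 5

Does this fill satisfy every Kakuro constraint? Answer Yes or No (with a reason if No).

Across: 7+9+4=20; 4+1+9=14; 9+2+5=16. Down: 7+4+9=20; 9+1+2=12; 4+9+5=18. No digit repeats within any run.

Yes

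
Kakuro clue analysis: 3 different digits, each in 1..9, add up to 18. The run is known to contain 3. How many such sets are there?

3 distinct digits from 1–9 sum between 6 and 24.
Keeping only sets containing 3.
Enumerating: {3,6,9}, {3,7,8}.

2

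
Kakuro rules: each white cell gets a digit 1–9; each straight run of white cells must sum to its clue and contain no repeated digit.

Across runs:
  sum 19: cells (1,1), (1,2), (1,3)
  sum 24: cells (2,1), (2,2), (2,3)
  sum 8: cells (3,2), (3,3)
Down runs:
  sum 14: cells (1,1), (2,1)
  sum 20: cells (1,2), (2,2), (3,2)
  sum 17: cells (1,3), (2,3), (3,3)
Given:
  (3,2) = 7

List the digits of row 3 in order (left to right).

7 1

24 in 3 cells must be {7,8,9}.
(3,3) = 8 − 7 = 1 completes the 8 across.
Nothing is forced directly, so branch on (2,2), whose candidates are 8 or 9. If (2,2) = 8: that forces (1,2) = 5, after which (1,3) would have to be in {6,8} for the 19 across but in {7,9} for the 17 down — contradiction. So (2,2) = 9.
(1,2) = 20 − 16 = 4 completes the 20 down.
(2,1) = 8: the only remaining digit allowed by both the 24 across and the 14 down.
(2,3) = 24 − 17 = 7 completes the 24 across.
(1,1) = 14 − 8 = 6 completes the 14 down.
(1,3) = 19 − 10 = 9 completes the 19 across.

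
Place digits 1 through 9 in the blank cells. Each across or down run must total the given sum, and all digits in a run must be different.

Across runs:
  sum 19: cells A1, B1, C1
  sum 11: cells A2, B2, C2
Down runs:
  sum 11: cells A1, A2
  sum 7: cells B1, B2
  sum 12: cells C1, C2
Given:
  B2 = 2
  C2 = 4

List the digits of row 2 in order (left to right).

5, 2, 4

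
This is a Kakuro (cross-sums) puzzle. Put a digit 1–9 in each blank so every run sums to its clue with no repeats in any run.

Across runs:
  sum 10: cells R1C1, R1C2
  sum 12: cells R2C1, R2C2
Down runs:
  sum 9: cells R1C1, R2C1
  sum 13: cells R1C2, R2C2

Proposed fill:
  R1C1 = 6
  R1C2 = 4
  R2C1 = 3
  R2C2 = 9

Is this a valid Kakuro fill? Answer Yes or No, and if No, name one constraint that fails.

Across: 6+4=10; 3+9=12. Down: 6+3=9; 4+9=13. No digit repeats within any run.

Yes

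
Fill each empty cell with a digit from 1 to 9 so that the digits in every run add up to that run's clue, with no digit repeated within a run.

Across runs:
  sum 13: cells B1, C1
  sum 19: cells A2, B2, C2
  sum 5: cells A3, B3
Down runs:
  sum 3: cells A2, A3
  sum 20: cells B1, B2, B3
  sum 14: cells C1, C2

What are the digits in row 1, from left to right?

7 6

3 in 2 cells must be {1,2}.
The 19 across and the 3 down share only 2, so A2 = 2.
A3 = 3 − 2 = 1 completes the 3 down.
B3 = 5 − 1 = 4 completes the 5 across.
B2 = 9: the only remaining digit allowed by both the 19 across and the 20 down.
C2 = 19 − 11 = 8 completes the 19 across.
B1 = 20 − 13 = 7 completes the 20 down.
C1 = 13 − 7 = 6 completes the 13 across.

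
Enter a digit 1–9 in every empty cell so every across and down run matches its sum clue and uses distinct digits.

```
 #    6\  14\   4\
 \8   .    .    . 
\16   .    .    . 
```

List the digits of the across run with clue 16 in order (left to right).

4 in 2 cells must be {1,3}.
The 8 across and the 14 down share only 5, so R1C2 = 5.
Given what's placed, R1C3 must be 1 to fit the 8 across and 4 down.
R2C2 = 14 − 5 = 9 completes the 14 down.
R2C3 = 4 − 1 = 3 completes the 4 down.
R1C1 = 8 − 6 = 2 completes the 8 across.
R2C1 = 16 − 12 = 4 completes the 16 across.

4 9 3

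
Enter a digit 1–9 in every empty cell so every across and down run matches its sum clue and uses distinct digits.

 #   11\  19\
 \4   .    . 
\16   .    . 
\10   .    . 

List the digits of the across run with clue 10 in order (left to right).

3 7

4 in 2 cells must be {1,3}; 16 in 2 cells must be {7,9}.
The 4 across and the 19 down share only 3, so R1C2 = 3.
The 16 across and the 11 down share only 7, so R2C1 = 7.
R2C2 = 16 − 7 = 9 completes the 16 across.
R3C2 = 19 − 12 = 7 completes the 19 down.
R1C1 = 4 − 3 = 1 completes the 4 across.
R3C1 = 10 − 7 = 3 completes the 10 across.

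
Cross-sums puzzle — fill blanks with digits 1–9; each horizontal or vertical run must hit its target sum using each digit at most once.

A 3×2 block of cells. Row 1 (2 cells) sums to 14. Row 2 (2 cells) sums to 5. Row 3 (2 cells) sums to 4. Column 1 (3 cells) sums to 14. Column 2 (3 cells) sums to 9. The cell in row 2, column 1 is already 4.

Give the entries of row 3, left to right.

1 3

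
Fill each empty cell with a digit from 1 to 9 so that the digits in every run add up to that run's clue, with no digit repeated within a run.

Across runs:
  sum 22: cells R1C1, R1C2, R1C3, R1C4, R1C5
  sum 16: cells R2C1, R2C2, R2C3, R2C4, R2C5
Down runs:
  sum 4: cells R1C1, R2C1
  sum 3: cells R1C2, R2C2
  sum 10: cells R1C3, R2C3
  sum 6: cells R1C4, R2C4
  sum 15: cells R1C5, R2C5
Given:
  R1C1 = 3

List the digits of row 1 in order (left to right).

16 in 5 cells must be {1,2,3,4,6}; 4 in 2 cells must be {1,3}; 3 in 2 cells must be {1,2}.
R2C1 = 4 − 3 = 1 completes the 4 down.
R2C2 = 2: the only remaining digit allowed by both the 16 across and the 3 down.
R2C4 = 4: the only remaining digit allowed by both the 16 across and the 6 down.
Given what's placed, R2C5 must be 6 to fit the 16 across and 15 down.
R1C2 = 3 − 2 = 1 completes the 3 down.
R1C4 = 6 − 4 = 2 completes the 6 down.
R1C5 = 15 − 6 = 9 completes the 15 down.
R2C3 = 16 − 13 = 3 completes the 16 across.
R1C3 = 22 − 15 = 7 completes the 22 across.

3 1 7 2 9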